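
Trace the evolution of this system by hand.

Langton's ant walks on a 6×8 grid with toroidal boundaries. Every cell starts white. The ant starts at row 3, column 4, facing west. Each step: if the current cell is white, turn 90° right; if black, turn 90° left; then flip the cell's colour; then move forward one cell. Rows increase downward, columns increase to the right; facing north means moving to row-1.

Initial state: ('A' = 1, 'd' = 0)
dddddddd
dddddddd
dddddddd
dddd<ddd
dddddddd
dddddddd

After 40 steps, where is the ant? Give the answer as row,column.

0) dddddddd
dddddddd
dddddddd
dddd<ddd
dddddddd
dddddddd
1) dddddddd
dddddddd
dddd^ddd
ddddAddd
dddddddd
dddddddd
2) dddddddd
dddddddd
ddddA>dd
ddddAddd
dddddddd
dddddddd
3) dddddddd
dddddddd
ddddAAdd
ddddAvdd
dddddddd
dddddddd
4) dddddddd
dddddddd
ddddAAdd
dddd<Add
dddddddd
dddddddd
5) dddddddd
dddddddd
ddddAAdd
dddddAdd
ddddvddd
dddddddd
6) dddddddd
dddddddd
ddddAAdd
dddddAdd
ddd<Addd
dddddddd
7) dddddddd
dddddddd
ddddAAdd
ddd^dAdd
dddAAddd
dddddddd
8) dddddddd
dddddddd
ddddAAdd
dddA>Add
dddAAddd
dddddddd
9) dddddddd
dddddddd
ddddAAdd
dddAAAdd
dddAvddd
dddddddd
10) dddddddd
dddddddd
ddddAAdd
dddAAAdd
dddAd>dd
dddddddd
11) dddddddd
dddddddd
ddddAAdd
dddAAAdd
dddAdAdd
dddddvdd
12) dddddddd
dddddddd
ddddAAdd
dddAAAdd
dddAdAdd
dddd<Add
13) dddddddd
dddddddd
ddddAAdd
dddAAAdd
dddA^Add
ddddAAdd
14) dddddddd
dddddddd
ddddAAdd
dddAAAdd
dddAA>dd
ddddAAdd
15) dddddddd
dddddddd
ddddAAdd
dddAA^dd
dddAAddd
ddddAAdd
16) dddddddd
dddddddd
ddddAAdd
dddA<ddd
dddAAddd
ddddAAdd
17) dddddddd
dddddddd
ddddAAdd
dddAdddd
dddAvddd
ddddAAdd
18) dddddddd
dddddddd
ddddAAdd
dddAdddd
dddAd>dd
ddddAAdd
19) dddddddd
dddddddd
ddddAAdd
dddAdddd
dddAdAdd
ddddAvdd
20) dddddddd
dddddddd
ddddAAdd
dddAdddd
dddAdAdd
ddddAd>d
21) ddddddvd
dddddddd
ddddAAdd
dddAdddd
dddAdAdd
ddddAdAd
22) ddddd<Ad
dddddddd
ddddAAdd
dddAdddd
dddAdAdd
ddddAdAd
23) dddddAAd
dddddddd
ddddAAdd
dddAdddd
dddAdAdd
ddddA^Ad
24) dddddAAd
dddddddd
ddddAAdd
dddAdddd
dddAdAdd
ddddAA>d
25) dddddAAd
dddddddd
ddddAAdd
dddAdddd
dddAdA^d
ddddAAdd
26) dddddAAd
dddddddd
ddddAAdd
dddAdddd
dddAdAA>
ddddAAdd
27) dddddAAd
dddddddd
ddddAAdd
dddAdddd
dddAdAAA
ddddAAdv
28) dddddAAd
dddddddd
ddddAAdd
dddAdddd
dddAdAAA
ddddAA<A
29) dddddAAd
dddddddd
ddddAAdd
dddAdddd
dddAdA^A
ddddAAAA
30) dddddAAd
dddddddd
ddddAAdd
dddAdddd
dddAd<dA
ddddAAAA
31) dddddAAd
dddddddd
ddddAAdd
dddAdddd
dddAdddA
ddddAvAA
32) dddddAAd
dddddddd
ddddAAdd
dddAdddd
dddAdddA
ddddAd>A
33) dddddAAd
dddddddd
ddddAAdd
dddAdddd
dddAdd^A
ddddAddA
34) dddddAAd
dddddddd
ddddAAdd
dddAdddd
dddAddA>
ddddAddA
35) dddddAAd
dddddddd
ddddAAdd
dddAddd^
dddAddAd
ddddAddA
36) dddddAAd
dddddddd
ddddAAdd
>ddAdddA
dddAddAd
ddddAddA
37) dddddAAd
dddddddd
ddddAAdd
AddAdddA
vddAddAd
ddddAddA
38) dddddAAd
dddddddd
ddddAAdd
AddAdddA
AddAddA<
ddddAddA
39) dddddAAd
dddddddd
ddddAAdd
AddAddd^
AddAddAA
ddddAddA
40) dddddAAd
dddddddd
ddddAAdd
AddAdd<d
AddAddAA
ddddAddA

3,6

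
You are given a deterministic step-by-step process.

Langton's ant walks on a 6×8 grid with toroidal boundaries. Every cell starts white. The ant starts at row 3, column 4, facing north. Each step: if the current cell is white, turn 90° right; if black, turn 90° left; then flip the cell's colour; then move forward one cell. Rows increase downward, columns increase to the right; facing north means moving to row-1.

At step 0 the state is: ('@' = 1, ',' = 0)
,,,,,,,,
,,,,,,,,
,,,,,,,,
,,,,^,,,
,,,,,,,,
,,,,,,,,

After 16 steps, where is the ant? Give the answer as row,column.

3,4

step 0: ,,,,,,,,
,,,,,,,,
,,,,,,,,
,,,,^,,,
,,,,,,,,
,,,,,,,,
step 1: ,,,,,,,,
,,,,,,,,
,,,,,,,,
,,,,@>,,
,,,,,,,,
,,,,,,,,
step 2: ,,,,,,,,
,,,,,,,,
,,,,,,,,
,,,,@@,,
,,,,,v,,
,,,,,,,,
step 3: ,,,,,,,,
,,,,,,,,
,,,,,,,,
,,,,@@,,
,,,,<@,,
,,,,,,,,
step 4: ,,,,,,,,
,,,,,,,,
,,,,,,,,
,,,,^@,,
,,,,@@,,
,,,,,,,,
step 5: ,,,,,,,,
,,,,,,,,
,,,,,,,,
,,,<,@,,
,,,,@@,,
,,,,,,,,
step 6: ,,,,,,,,
,,,,,,,,
,,,^,,,,
,,,@,@,,
,,,,@@,,
,,,,,,,,
step 7: ,,,,,,,,
,,,,,,,,
,,,@>,,,
,,,@,@,,
,,,,@@,,
,,,,,,,,
step 8: ,,,,,,,,
,,,,,,,,
,,,@@,,,
,,,@v@,,
,,,,@@,,
,,,,,,,,
step 9: ,,,,,,,,
,,,,,,,,
,,,@@,,,
,,,<@@,,
,,,,@@,,
,,,,,,,,
step 10: ,,,,,,,,
,,,,,,,,
,,,@@,,,
,,,,@@,,
,,,v@@,,
,,,,,,,,
step 11: ,,,,,,,,
,,,,,,,,
,,,@@,,,
,,,,@@,,
,,<@@@,,
,,,,,,,,
step 12: ,,,,,,,,
,,,,,,,,
,,,@@,,,
,,^,@@,,
,,@@@@,,
,,,,,,,,
step 13: ,,,,,,,,
,,,,,,,,
,,,@@,,,
,,@>@@,,
,,@@@@,,
,,,,,,,,
step 14: ,,,,,,,,
,,,,,,,,
,,,@@,,,
,,@@@@,,
,,@v@@,,
,,,,,,,,
step 15: ,,,,,,,,
,,,,,,,,
,,,@@,,,
,,@@@@,,
,,@,>@,,
,,,,,,,,
step 16: ,,,,,,,,
,,,,,,,,
,,,@@,,,
,,@@^@,,
,,@,,@,,
,,,,,,,,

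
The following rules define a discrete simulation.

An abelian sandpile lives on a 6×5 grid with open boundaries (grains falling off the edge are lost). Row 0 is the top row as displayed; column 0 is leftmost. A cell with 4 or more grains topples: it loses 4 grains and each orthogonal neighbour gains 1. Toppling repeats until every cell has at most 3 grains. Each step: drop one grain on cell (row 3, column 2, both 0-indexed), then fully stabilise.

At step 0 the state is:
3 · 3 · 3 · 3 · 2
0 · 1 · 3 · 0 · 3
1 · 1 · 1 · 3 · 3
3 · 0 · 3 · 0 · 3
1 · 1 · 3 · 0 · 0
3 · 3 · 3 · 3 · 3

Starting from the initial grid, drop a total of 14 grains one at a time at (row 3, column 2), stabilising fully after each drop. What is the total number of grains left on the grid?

gen 0: 3 · 3 · 3 · 3 · 2
0 · 1 · 3 · 0 · 3
1 · 1 · 1 · 3 · 3
3 · 0 · 3 · 0 · 3
1 · 1 · 3 · 0 · 0
3 · 3 · 3 · 3 · 3
gen 1: 3 · 3 · 3 · 3 · 2
0 · 1 · 3 · 0 · 3
1 · 1 · 2 · 3 · 3
3 · 1 · 1 · 1 · 3
2 · 3 · 1 · 2 · 1
0 · 1 · 2 · 1 · 0
gen 2: 3 · 3 · 3 · 3 · 2
0 · 1 · 3 · 0 · 3
1 · 1 · 2 · 3 · 3
3 · 1 · 2 · 1 · 3
2 · 3 · 1 · 2 · 1
0 · 1 · 2 · 1 · 0
gen 3: 3 · 3 · 3 · 3 · 2
0 · 1 · 3 · 0 · 3
1 · 1 · 2 · 3 · 3
3 · 1 · 3 · 1 · 3
2 · 3 · 1 · 2 · 1
0 · 1 · 2 · 1 · 0
gen 4: 3 · 3 · 3 · 3 · 2
0 · 1 · 3 · 0 · 3
1 · 1 · 3 · 3 · 3
3 · 2 · 0 · 2 · 3
2 · 3 · 2 · 2 · 1
0 · 1 · 2 · 1 · 0
gen 5: 3 · 3 · 3 · 3 · 2
0 · 1 · 3 · 0 · 3
1 · 1 · 3 · 3 · 3
3 · 2 · 1 · 2 · 3
2 · 3 · 2 · 2 · 1
0 · 1 · 2 · 1 · 0
gen 6: 3 · 3 · 3 · 3 · 2
0 · 1 · 3 · 0 · 3
1 · 1 · 3 · 3 · 3
3 · 2 · 2 · 2 · 3
2 · 3 · 2 · 2 · 1
0 · 1 · 2 · 1 · 0
gen 7: 3 · 3 · 3 · 3 · 2
0 · 1 · 3 · 0 · 3
1 · 1 · 3 · 3 · 3
3 · 2 · 3 · 2 · 3
2 · 3 · 2 · 2 · 1
0 · 1 · 2 · 1 · 0
gen 8: 0 · 1 · 2 · 2 · 0
1 · 3 · 2 · 0 · 2
1 · 2 · 2 · 3 · 2
3 · 3 · 2 · 1 · 1
2 · 3 · 3 · 3 · 2
0 · 1 · 2 · 1 · 0
gen 9: 0 · 1 · 2 · 2 · 0
1 · 3 · 2 · 0 · 2
1 · 2 · 2 · 3 · 2
3 · 3 · 3 · 1 · 1
2 · 3 · 3 · 3 · 2
0 · 1 · 2 · 1 · 0
gen 10: 0 · 1 · 2 · 2 · 0
1 · 3 · 2 · 0 · 2
2 · 3 · 3 · 3 · 2
1 · 2 · 2 · 3 · 1
0 · 2 · 2 · 0 · 3
1 · 2 · 3 · 2 · 0
gen 11: 0 · 1 · 2 · 2 · 0
1 · 3 · 2 · 0 · 2
2 · 3 · 3 · 3 · 2
1 · 2 · 3 · 3 · 1
0 · 2 · 2 · 0 · 3
1 · 2 · 3 · 2 · 0
gen 12: 0 · 2 · 3 · 2 · 0
2 · 1 · 0 · 2 · 2
3 · 2 · 3 · 1 · 3
2 · 0 · 3 · 1 · 2
0 · 3 · 3 · 1 · 3
1 · 2 · 3 · 2 · 0
gen 13: 0 · 2 · 3 · 2 · 0
2 · 1 · 1 · 2 · 2
3 · 3 · 0 · 2 · 3
2 · 2 · 2 · 2 · 2
1 · 1 · 2 · 2 · 3
2 · 0 · 1 · 3 · 0
gen 14: 0 · 2 · 3 · 2 · 0
2 · 1 · 1 · 2 · 2
3 · 3 · 0 · 2 · 3
2 · 2 · 3 · 2 · 2
1 · 1 · 2 · 2 · 3
2 · 0 · 1 · 3 · 0

52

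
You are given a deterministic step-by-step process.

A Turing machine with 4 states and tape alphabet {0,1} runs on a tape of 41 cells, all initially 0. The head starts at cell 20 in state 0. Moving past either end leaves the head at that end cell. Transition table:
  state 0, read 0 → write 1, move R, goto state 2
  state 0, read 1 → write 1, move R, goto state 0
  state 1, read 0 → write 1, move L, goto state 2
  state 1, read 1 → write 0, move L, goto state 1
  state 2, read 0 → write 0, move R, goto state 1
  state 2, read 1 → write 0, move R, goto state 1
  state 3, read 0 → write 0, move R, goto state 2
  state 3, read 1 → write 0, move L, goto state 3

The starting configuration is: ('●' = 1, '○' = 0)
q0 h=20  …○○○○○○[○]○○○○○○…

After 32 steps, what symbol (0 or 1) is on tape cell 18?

0

gen 0: q0 h=20  …○○○○○○[○]○○○○○○…
gen 1: q2 h=21  …○○○○○●[○]○○○○○○…
gen 2: q1 h=22  …○○○○●○[○]○○○○○○…
gen 3: q2 h=21  …○○○○○●[○]●○○○○○…
gen 4: q1 h=22  …○○○○●○[●]○○○○○○…
gen 5: q1 h=21  …○○○○○●[○]○○○○○○…
gen 6: q2 h=20  …○○○○○○[●]●○○○○○…
gen 7: q1 h=21  …○○○○○○[●]○○○○○○…
gen 8: q1 h=20  …○○○○○○[○]○○○○○○…
gen 9: q2 h=19  …○○○○○○[○]●○○○○○…
gen 10: q1 h=20  …○○○○○○[●]○○○○○○…
gen 11: q1 h=19  …○○○○○○[○]○○○○○○…
gen 12: q2 h=18  …○○○○○○[○]●○○○○○…
gen 13: q1 h=19  …○○○○○○[●]○○○○○○…
gen 14: q1 h=18  …○○○○○○[○]○○○○○○…
gen 15: q2 h=17  …○○○○○○[○]●○○○○○…
gen 16: q1 h=18  …○○○○○○[●]○○○○○○…
gen 17: q1 h=17  …○○○○○○[○]○○○○○○…
gen 18: q2 h=16  …○○○○○○[○]●○○○○○…
gen 19: q1 h=17  …○○○○○○[●]○○○○○○…
gen 20: q1 h=16  …○○○○○○[○]○○○○○○…
gen 21: q2 h=15  …○○○○○○[○]●○○○○○…
gen 22: q1 h=16  …○○○○○○[●]○○○○○○…
gen 23: q1 h=15  …○○○○○○[○]○○○○○○…
gen 24: q2 h=14  …○○○○○○[○]●○○○○○…
gen 25: q1 h=15  …○○○○○○[●]○○○○○○…
gen 26: q1 h=14  …○○○○○○[○]○○○○○○…
gen 27: q2 h=13  …○○○○○○[○]●○○○○○…
gen 28: q1 h=14  …○○○○○○[●]○○○○○○…
gen 29: q1 h=13  …○○○○○○[○]○○○○○○…
gen 30: q2 h=12  …○○○○○○[○]●○○○○○…
gen 31: q1 h=13  …○○○○○○[●]○○○○○○…
gen 32: q1 h=12  …○○○○○○[○]○○○○○○…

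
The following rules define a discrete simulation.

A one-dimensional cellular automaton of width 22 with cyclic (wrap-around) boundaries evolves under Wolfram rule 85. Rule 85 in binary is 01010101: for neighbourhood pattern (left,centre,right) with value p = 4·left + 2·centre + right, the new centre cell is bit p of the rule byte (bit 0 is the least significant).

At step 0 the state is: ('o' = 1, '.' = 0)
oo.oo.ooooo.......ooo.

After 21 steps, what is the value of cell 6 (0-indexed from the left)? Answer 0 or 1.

[0] oo.oo.ooooo.......ooo.
[1] .o..o.....ooooooo...o.
[2] .oo.ooooo.......ooo.oo
[3] ..o.....ooooooo...o..o
[4] o.ooooo.......ooo.oo.o
[5] o.....ooooooo...o..o..
[6] ooooo.......ooo.oo.oo.
[7] ....ooooooo...o..o..o.
[8] ooo.......ooo.oo.oo.oo
[9] ..ooooooo...o..o..o...
[10] o.......ooo.oo.oo.oooo
[11] ooooooo...o..o..o.....
[12] ......ooo.oo.oo.ooooo.
[13] ooooo...o..o..o.....oo
[14] ....ooo.oo.oo.ooooo...
[15] ooo...o..o..o.....oooo
[16] ..ooo.oo.oo.ooooo.....
[17] o...o..o..o.....oooooo
[18] ooo.oo.oo.ooooo.......
[19] ..o..o..o.....ooooooo.
[20] o.oo.oo.ooooo.......oo
[21] o..o..o.....ooooooo...

1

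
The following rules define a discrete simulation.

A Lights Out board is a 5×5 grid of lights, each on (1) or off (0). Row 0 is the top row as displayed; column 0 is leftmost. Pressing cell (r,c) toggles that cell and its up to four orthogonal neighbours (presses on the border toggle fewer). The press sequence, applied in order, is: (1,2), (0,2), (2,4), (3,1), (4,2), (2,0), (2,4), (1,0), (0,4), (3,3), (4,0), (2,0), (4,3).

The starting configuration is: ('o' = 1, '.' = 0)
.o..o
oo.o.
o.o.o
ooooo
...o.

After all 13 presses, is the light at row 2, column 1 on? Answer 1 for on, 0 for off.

1

k=0  .o..o
oo.o.
o.o.o
ooooo
...o.
k=1  .oo.o
o.o..
o...o
ooooo
...o.
k=2  ...oo
o....
o...o
ooooo
...o.
k=3  ...oo
o...o
o..o.
oooo.
...o.
k=4  ...oo
o...o
oo.o.
...o.
.o.o.
k=5  ...oo
o...o
oo.o.
..oo.
..o..
k=6  ...oo
....o
...o.
o.oo.
..o..
k=7  ...oo
.....
....o
o.ooo
..o..
k=8  o..oo
oo...
o...o
o.ooo
..o..
k=9  o....
oo..o
o...o
o.ooo
..o..
k=10  o....
oo..o
o..oo
o....
..oo.
k=11  o....
oo..o
o..oo
.....
oooo.
k=12  o....
.o..o
.o.oo
o....
oooo.
k=13  o....
.o..o
.o.oo
o..o.
oo..o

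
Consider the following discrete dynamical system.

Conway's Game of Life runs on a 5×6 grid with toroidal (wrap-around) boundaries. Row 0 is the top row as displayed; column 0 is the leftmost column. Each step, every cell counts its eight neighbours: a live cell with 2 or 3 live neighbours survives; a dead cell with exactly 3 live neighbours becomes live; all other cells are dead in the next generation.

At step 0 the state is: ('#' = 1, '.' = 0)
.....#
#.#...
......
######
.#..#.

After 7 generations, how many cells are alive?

2

gen 0: .....#
#.#...
......
######
.#..#.
gen 1: ##...#
......
....#.
######
.#....
gen 2: ##....
#....#
###.#.
######
...#..
gen 3: ##...#
..#...
......
......
...#..
gen 4: ###...
##....
......
......
#.....
gen 5: ..#..#
#.#...
......
......
#.....
gen 6: #....#
.#....
......
......
......
gen 7: #.....
#.....
......
......
......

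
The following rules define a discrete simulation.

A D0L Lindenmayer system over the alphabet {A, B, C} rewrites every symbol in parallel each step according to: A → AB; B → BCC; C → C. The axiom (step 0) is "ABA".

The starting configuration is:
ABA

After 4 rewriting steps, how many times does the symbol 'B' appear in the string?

t=0: ABA
t=1: ABBCCAB
t=2: ABBCCBCCCCABBCC
t=3: ABBCCBCCCCBCCCCCCABBCCBCCCC
t=4: ABBCCBCCCCBCCCCCCBCCCCCCCCABBCCBCCCCBCCCCCC

9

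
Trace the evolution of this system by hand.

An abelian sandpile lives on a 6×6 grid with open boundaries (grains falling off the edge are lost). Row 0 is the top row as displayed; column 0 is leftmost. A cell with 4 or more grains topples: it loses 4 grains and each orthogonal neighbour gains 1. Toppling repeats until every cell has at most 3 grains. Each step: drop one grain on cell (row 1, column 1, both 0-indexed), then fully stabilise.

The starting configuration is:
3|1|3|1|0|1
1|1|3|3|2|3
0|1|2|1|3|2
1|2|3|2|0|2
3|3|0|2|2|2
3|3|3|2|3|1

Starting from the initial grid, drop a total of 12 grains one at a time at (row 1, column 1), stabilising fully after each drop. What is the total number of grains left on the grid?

t=0: 3|1|3|1|0|1
1|1|3|3|2|3
0|1|2|1|3|2
1|2|3|2|0|2
3|3|0|2|2|2
3|3|3|2|3|1
t=1: 3|1|3|1|0|1
1|2|3|3|2|3
0|1|2|1|3|2
1|2|3|2|0|2
3|3|0|2|2|2
3|3|3|2|3|1
t=2: 3|1|3|1|0|1
1|3|3|3|2|3
0|1|2|1|3|2
1|2|3|2|0|2
3|3|0|2|2|2
3|3|3|2|3|1
t=3: 3|3|0|3|0|1
2|1|2|0|3|3
0|2|3|2|3|2
1|2|3|2|0|2
3|3|0|2|2|2
3|3|3|2|3|1
t=4: 3|3|0|3|0|1
2|2|2|0|3|3
0|2|3|2|3|2
1|2|3|2|0|2
3|3|0|2|2|2
3|3|3|2|3|1
t=5: 3|3|0|3|0|1
2|3|2|0|3|3
0|2|3|2|3|2
1|2|3|2|0|2
3|3|0|2|2|2
3|3|3|2|3|1
t=6: 1|1|1|3|0|1
0|2|3|0|3|3
1|3|3|2|3|2
1|2|3|2|0|2
3|3|0|2|2|2
3|3|3|2|3|1
t=7: 1|1|1|3|0|1
0|3|3|0|3|3
1|3|3|2|3|2
1|2|3|2|0|2
3|3|0|2|2|2
3|3|3|2|3|1
t=8: 1|2|2|3|0|1
1|2|1|1|3|3
2|2|2|3|3|2
3|1|1|3|0|2
1|2|3|2|2|2
1|2|0|3|3|1
t=9: 1|2|2|3|0|1
1|3|1|1|3|3
2|2|2|3|3|2
3|1|1|3|0|2
1|2|3|2|2|2
1|2|0|3|3|1
t=10: 1|3|2|3|0|1
2|0|2|1|3|3
2|3|2|3|3|2
3|1|1|3|0|2
1|2|3|2|2|2
1|2|0|3|3|1
t=11: 1|3|2|3|0|1
2|1|2|1|3|3
2|3|2|3|3|2
3|1|1|3|0|2
1|2|3|2|2|2
1|2|0|3|3|1
t=12: 1|3|2|3|0|1
2|2|2|1|3|3
2|3|2|3|3|2
3|1|1|3|0|2
1|2|3|2|2|2
1|2|0|3|3|1

70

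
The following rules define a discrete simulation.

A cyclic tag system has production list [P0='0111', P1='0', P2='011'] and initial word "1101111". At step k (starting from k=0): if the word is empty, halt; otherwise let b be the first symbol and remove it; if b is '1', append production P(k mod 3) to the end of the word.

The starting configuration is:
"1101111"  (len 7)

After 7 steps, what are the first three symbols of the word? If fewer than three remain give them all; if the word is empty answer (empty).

011

step 0: "1101111"  (len 7)
step 1: "1011110111"  (len 10)
step 2: "0111101110"  (len 10)
step 3: "111101110"  (len 9)
step 4: "111011100111"  (len 12)
step 5: "110111001110"  (len 12)
step 6: "10111001110011"  (len 14)
step 7: "01110011100110111"  (len 17)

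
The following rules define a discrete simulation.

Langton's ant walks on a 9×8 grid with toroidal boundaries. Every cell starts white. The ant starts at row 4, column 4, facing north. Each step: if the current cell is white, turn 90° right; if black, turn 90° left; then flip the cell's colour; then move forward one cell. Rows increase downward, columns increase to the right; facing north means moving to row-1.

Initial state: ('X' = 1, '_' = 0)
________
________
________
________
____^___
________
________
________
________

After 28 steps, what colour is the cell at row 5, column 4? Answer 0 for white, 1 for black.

k=0  ________
________
________
________
____^___
________
________
________
________
k=1  ________
________
________
________
____X>__
________
________
________
________
k=2  ________
________
________
________
____XX__
_____v__
________
________
________
k=3  ________
________
________
________
____XX__
____<X__
________
________
________
k=4  ________
________
________
________
____^X__
____XX__
________
________
________
k=5  ________
________
________
________
___<_X__
____XX__
________
________
________
k=6  ________
________
________
___^____
___X_X__
____XX__
________
________
________
k=7  ________
________
________
___X>___
___X_X__
____XX__
________
________
________
k=8  ________
________
________
___XX___
___XvX__
____XX__
________
________
________
k=9  ________
________
________
___XX___
___<XX__
____XX__
________
________
________
k=10  ________
________
________
___XX___
____XX__
___vXX__
________
________
________
k=11  ________
________
________
___XX___
____XX__
__<XXX__
________
________
________
k=12  ________
________
________
___XX___
__^_XX__
__XXXX__
________
________
________
k=13  ________
________
________
___XX___
__X>XX__
__XXXX__
________
________
________
k=14  ________
________
________
___XX___
__XXXX__
__XvXX__
________
________
________
k=15  ________
________
________
___XX___
__XXXX__
__X_>X__
________
________
________
k=16  ________
________
________
___XX___
__XX^X__
__X__X__
________
________
________
k=17  ________
________
________
___XX___
__X<_X__
__X__X__
________
________
________
k=18  ________
________
________
___XX___
__X__X__
__Xv_X__
________
________
________
k=19  ________
________
________
___XX___
__X__X__
__<X_X__
________
________
________
k=20  ________
________
________
___XX___
__X__X__
___X_X__
__v_____
________
________
k=21  ________
________
________
___XX___
__X__X__
___X_X__
_<X_____
________
________
k=22  ________
________
________
___XX___
__X__X__
_^_X_X__
_XX_____
________
________
k=23  ________
________
________
___XX___
__X__X__
_X>X_X__
_XX_____
________
________
k=24  ________
________
________
___XX___
__X__X__
_XXX_X__
_Xv_____
________
________
k=25  ________
________
________
___XX___
__X__X__
_XXX_X__
_X_>____
________
________
k=26  ________
________
________
___XX___
__X__X__
_XXX_X__
_X_X____
___v____
________
k=27  ________
________
________
___XX___
__X__X__
_XXX_X__
_X_X____
__<X____
________
k=28  ________
________
________
___XX___
__X__X__
_XXX_X__
_X^X____
__XX____
________

0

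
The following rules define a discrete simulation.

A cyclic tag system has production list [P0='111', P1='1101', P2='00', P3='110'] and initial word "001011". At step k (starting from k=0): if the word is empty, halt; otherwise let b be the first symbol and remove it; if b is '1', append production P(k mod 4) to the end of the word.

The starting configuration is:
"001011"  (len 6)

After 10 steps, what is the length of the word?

12

t=0: "001011"  (len 6)
t=1: "01011"  (len 5)
t=2: "1011"  (len 4)
t=3: "01100"  (len 5)
t=4: "1100"  (len 4)
t=5: "100111"  (len 6)
t=6: "001111101"  (len 9)
t=7: "01111101"  (len 8)
t=8: "1111101"  (len 7)
t=9: "111101111"  (len 9)
t=10: "111011111101"  (len 12)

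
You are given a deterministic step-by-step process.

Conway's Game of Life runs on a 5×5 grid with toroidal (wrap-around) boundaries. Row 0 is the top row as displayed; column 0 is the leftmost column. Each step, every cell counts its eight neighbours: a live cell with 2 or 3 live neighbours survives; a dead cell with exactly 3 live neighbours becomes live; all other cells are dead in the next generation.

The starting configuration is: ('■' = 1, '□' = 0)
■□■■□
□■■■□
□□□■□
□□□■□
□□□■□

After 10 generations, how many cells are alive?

20

0) ■□■■□
□■■■□
□□□■□
□□□■□
□□□■□
1) □□□□□
□■□□□
□□□■■
□□■■■
□□□■□
2) □□□□□
□□□□□
■□□□■
□□■□□
□□■■■
3) □□□■□
□□□□□
□□□□□
■■■□□
□□■■□
4) □□■■□
□□□□□
□■□□□
□■■■□
□□□■■
5) □□■■■
□□■□□
□■□□□
■■□■■
□■□□■
6) ■■■□■
□■■□□
□■□■■
□■□■■
□■□□□
7) □□□■□
□□□□□
□■□□■
□■□■■
□□□□□
8) □□□□□
□□□□□
□□■■■
□□■■■
□□■■■
9) □□□■□
□□□■□
□□■□■
■■□□□
□□■□■
10) □□■■■
□□■■■
■■■■■
■■■□■
■■■■■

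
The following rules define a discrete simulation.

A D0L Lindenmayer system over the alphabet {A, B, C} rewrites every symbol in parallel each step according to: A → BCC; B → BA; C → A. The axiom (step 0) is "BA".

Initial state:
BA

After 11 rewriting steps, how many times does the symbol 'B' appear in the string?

t=0: BA
t=1: BABCC
t=2: BABCCBAAA
t=3: BABCCBAAABABCCBCCBCC
t=4: BABCCBAAABABCCBCCBCCBABCCBAAABAAABAAA
t=5: BABCCBAAABABCCBCCBCCBABCCBAAABAAABAAABABCCBAAABABCCBCCBCCBABCCBCCBCCBABCCBCCBCC
t=6: BABCCBAAABABCCBCCBCCBABCCBAAABAAABAAABABCCBAAABABCCBCCBCCB…CBCCBCCBABCCBAAABAAABAAABABCCBAAABAAABAAABABCCBAAABAAABAAA  (len 150)
t=7: BABCCBAAABABCCBCCBCCBABCCBAAABAAABAAABABCCBAAABABCCBCCBCCB…CCBCCBABCCBCCBCCBABCCBAAABABCCBCCBCCBABCCBCCBCCBABCCBCCBCC  (len 313)
t=8: BABCCBAAABABCCBCCBCCBABCCBAAABAAABAAABABCCBAAABABCCBCCBCCB…CBCCBCCBABCCBAAABAAABAAABABCCBAAABAAABAAABABCCBAAABAAABAAA  (len 605)
t=9: BABCCBAAABABCCBCCBCCBABCCBAAABAAABAAABABCCBAAABABCCBCCBCCB…CCBCCBABCCBCCBCCBABCCBAAABABCCBCCBCCBABCCBCCBCCBABCCBCCBCC  (len 1244)
t=10: BABCCBAAABABCCBCCBCCBABCCBAAABAAABAAABABCCBAAABABCCBCCBCCB…CBCCBCCBABCCBAAABAAABAAABABCCBAAABAAABAAABABCCBAAABAAABAAA  (len 2433)
t=11: BABCCBAAABABCCBCCBCCBABCCBAAABAAABAAABABCCBAAABABCCBCCBCCB…CCBCCBABCCBCCBCCBABCCBAAABABCCBCCBCCBABCCBCCBCCBABCCBCCBCC  (len 4955)

1663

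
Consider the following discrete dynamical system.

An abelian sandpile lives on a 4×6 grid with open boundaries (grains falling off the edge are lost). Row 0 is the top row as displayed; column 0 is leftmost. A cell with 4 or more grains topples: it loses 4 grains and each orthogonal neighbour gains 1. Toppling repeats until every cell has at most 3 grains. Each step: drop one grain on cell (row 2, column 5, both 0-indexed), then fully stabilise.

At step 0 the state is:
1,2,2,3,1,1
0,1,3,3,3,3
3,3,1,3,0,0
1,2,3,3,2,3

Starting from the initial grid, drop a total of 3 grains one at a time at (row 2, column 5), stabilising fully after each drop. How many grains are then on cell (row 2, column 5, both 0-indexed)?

[0] 1,2,2,3,1,1
0,1,3,3,3,3
3,3,1,3,0,0
1,2,3,3,2,3
[1] 1,2,2,3,1,1
0,1,3,3,3,3
3,3,1,3,0,1
1,2,3,3,2,3
[2] 1,2,2,3,1,1
0,1,3,3,3,3
3,3,1,3,0,2
1,2,3,3,2,3
[3] 1,2,2,3,1,1
0,1,3,3,3,3
3,3,1,3,0,3
1,2,3,3,2,3

3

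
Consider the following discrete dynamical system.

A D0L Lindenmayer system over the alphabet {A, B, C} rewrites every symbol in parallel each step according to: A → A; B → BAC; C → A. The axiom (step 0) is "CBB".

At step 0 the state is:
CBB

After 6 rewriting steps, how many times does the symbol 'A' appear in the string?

23

t=0: CBB
t=1: ABACBAC
t=2: ABACAABACAA
t=3: ABACAAAABACAAAA
t=4: ABACAAAAAABACAAAAAA
t=5: ABACAAAAAAAABACAAAAAAAA
t=6: ABACAAAAAAAAAABACAAAAAAAAAA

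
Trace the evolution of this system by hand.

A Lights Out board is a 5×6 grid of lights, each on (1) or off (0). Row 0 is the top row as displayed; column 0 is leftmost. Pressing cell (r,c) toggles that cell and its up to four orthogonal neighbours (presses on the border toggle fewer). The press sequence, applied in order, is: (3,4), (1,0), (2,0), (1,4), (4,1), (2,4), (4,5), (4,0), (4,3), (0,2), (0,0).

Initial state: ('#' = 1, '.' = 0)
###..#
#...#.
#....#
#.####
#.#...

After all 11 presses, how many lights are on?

[0] ###..#
#...#.
#....#
#.####
#.#...
[1] ###..#
#...#.
#...##
#.#...
#.#.#.
[2] .##..#
.#..#.
....##
#.#...
#.#.#.
[3] .##..#
##..#.
##..##
..#...
#.#.#.
[4] .##.##
##.#.#
##...#
..#...
#.#.#.
[5] .##.##
##.#.#
##...#
.##...
.#..#.
[6] .##.##
##.###
##.##.
.##.#.
.#..#.
[7] .##.##
##.###
##.##.
.##.##
.#...#
[8] .##.##
##.###
##.##.
###.##
#....#
[9] .##.##
##.###
##.##.
######
#.####
[10] ...###
######
##.##.
######
#.####
[11] ##.###
.#####
##.##.
######
#.####

25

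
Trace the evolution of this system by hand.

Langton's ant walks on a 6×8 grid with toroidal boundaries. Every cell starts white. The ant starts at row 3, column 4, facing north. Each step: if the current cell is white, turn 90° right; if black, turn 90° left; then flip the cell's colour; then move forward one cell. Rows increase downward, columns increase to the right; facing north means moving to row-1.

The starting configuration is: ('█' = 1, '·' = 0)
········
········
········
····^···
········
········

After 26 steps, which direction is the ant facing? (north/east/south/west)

south

gen 0: ········
········
········
····^···
········
········
gen 1: ········
········
········
····█>··
········
········
gen 2: ········
········
········
····██··
·····v··
········
gen 3: ········
········
········
····██··
····<█··
········
gen 4: ········
········
········
····^█··
····██··
········
gen 5: ········
········
········
···<·█··
····██··
········
gen 6: ········
········
···^····
···█·█··
····██··
········
gen 7: ········
········
···█>···
···█·█··
····██··
········
gen 8: ········
········
···██···
···█v█··
····██··
········
gen 9: ········
········
···██···
···<██··
····██··
········
gen 10: ········
········
···██···
····██··
···v██··
········
gen 11: ········
········
···██···
····██··
··<███··
········
gen 12: ········
········
···██···
··^·██··
··████··
········
gen 13: ········
········
···██···
··█>██··
··████··
········
gen 14: ········
········
···██···
··████··
··█v██··
········
gen 15: ········
········
···██···
··████··
··█·>█··
········
gen 16: ········
········
···██···
··██^█··
··█··█··
········
gen 17: ········
········
···██···
··█<·█··
··█··█··
········
gen 18: ········
········
···██···
··█··█··
··█v·█··
········
gen 19: ········
········
···██···
··█··█··
··<█·█··
········
gen 20: ········
········
···██···
··█··█··
···█·█··
··v·····
gen 21: ········
········
···██···
··█··█··
···█·█··
·<█·····
gen 22: ········
········
···██···
··█··█··
·^·█·█··
·██·····
gen 23: ········
········
···██···
··█··█··
·█>█·█··
·██·····
gen 24: ········
········
···██···
··█··█··
·███·█··
·█v·····
gen 25: ········
········
···██···
··█··█··
·███·█··
·█·>····
gen 26: ···v····
········
···██···
··█··█··
·███·█··
·█·█····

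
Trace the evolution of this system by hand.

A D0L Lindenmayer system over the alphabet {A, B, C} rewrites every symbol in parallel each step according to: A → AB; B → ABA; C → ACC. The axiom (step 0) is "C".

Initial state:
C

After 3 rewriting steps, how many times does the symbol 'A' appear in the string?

9

k=0  C
k=1  ACC
k=2  ABACCACC
k=3  ABABAABACCACCABACCACC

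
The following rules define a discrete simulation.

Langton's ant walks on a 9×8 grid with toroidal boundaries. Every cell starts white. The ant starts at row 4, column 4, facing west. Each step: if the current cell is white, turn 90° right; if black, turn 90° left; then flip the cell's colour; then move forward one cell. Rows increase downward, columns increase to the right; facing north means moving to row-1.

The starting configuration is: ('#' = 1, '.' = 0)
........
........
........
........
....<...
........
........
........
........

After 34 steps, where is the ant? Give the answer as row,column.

0) ........
........
........
........
....<...
........
........
........
........
1) ........
........
........
....^...
....#...
........
........
........
........
2) ........
........
........
....#>..
....#...
........
........
........
........
3) ........
........
........
....##..
....#v..
........
........
........
........
4) ........
........
........
....##..
....<#..
........
........
........
........
5) ........
........
........
....##..
.....#..
....v...
........
........
........
6) ........
........
........
....##..
.....#..
...<#...
........
........
........
7) ........
........
........
....##..
...^.#..
...##...
........
........
........
8) ........
........
........
....##..
...#>#..
...##...
........
........
........
9) ........
........
........
....##..
...###..
...#v...
........
........
........
10) ........
........
........
....##..
...###..
...#.>..
........
........
........
11) ........
........
........
....##..
...###..
...#.#..
.....v..
........
........
12) ........
........
........
....##..
...###..
...#.#..
....<#..
........
........
13) ........
........
........
....##..
...###..
...#^#..
....##..
........
........
14) ........
........
........
....##..
...###..
...##>..
....##..
........
........
15) ........
........
........
....##..
...##^..
...##...
....##..
........
........
16) ........
........
........
....##..
...#<...
...##...
....##..
........
........
17) ........
........
........
....##..
...#....
...#v...
....##..
........
........
18) ........
........
........
....##..
...#....
...#.>..
....##..
........
........
19) ........
........
........
....##..
...#....
...#.#..
....#v..
........
........
20) ........
........
........
....##..
...#....
...#.#..
....#.>.
........
........
21) ........
........
........
....##..
...#....
...#.#..
....#.#.
......v.
........
22) ........
........
........
....##..
...#....
...#.#..
....#.#.
.....<#.
........
23) ........
........
........
....##..
...#....
...#.#..
....#^#.
.....##.
........
24) ........
........
........
....##..
...#....
...#.#..
....##>.
.....##.
........
25) ........
........
........
....##..
...#....
...#.#^.
....##..
.....##.
........
26) ........
........
........
....##..
...#....
...#.##>
....##..
.....##.
........
27) ........
........
........
....##..
...#....
...#.###
....##.v
.....##.
........
28) ........
........
........
....##..
...#....
...#.###
....##<#
.....##.
........
29) ........
........
........
....##..
...#....
...#.#^#
....####
.....##.
........
30) ........
........
........
....##..
...#....
...#.<.#
....####
.....##.
........
31) ........
........
........
....##..
...#....
...#...#
....#v##
.....##.
........
32) ........
........
........
....##..
...#....
...#...#
....#.>#
.....##.
........
33) ........
........
........
....##..
...#....
...#..^#
....#..#
.....##.
........
34) ........
........
........
....##..
...#....
...#..#>
....#..#
.....##.
........

5,7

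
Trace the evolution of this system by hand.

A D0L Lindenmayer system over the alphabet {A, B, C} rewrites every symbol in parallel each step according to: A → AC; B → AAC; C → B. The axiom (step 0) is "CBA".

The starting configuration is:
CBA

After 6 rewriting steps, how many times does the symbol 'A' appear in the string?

57

[0] CBA
[1] BAACAC
[2] AACACACBACB
[3] ACACBACBACBAACACBAAC
[4] ACBACBAACACBAACACBAACACACBACBAACACACB
[5] ACBAACACBAACACACBACBAACACACBACBAACACACBACBACBAACACBAACACACBACBACBAAC
[6] ACBAACACACBACBAACACACBACBACBAACACBAACACACBACBACBAACACBAACA…BAACACBAACACBAACACACBACBAACACACBACBACBAACACBAACACBAACACACB  (len 125)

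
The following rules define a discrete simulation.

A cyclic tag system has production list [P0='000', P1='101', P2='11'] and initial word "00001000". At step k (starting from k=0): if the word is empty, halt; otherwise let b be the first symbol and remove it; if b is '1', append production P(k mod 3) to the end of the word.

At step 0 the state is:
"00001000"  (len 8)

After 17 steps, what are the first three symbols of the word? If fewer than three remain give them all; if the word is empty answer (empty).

t=0: "00001000"  (len 8)
t=1: "0001000"  (len 7)
t=2: "001000"  (len 6)
t=3: "01000"  (len 5)
t=4: "1000"  (len 4)
t=5: "000101"  (len 6)
t=6: "00101"  (len 5)
t=7: "0101"  (len 4)
t=8: "101"  (len 3)
t=9: "0111"  (len 4)
t=10: "111"  (len 3)
t=11: "11101"  (len 5)
t=12: "110111"  (len 6)
t=13: "10111000"  (len 8)
t=14: "0111000101"  (len 10)
t=15: "111000101"  (len 9)
t=16: "11000101000"  (len 11)
t=17: "1000101000101"  (len 13)

100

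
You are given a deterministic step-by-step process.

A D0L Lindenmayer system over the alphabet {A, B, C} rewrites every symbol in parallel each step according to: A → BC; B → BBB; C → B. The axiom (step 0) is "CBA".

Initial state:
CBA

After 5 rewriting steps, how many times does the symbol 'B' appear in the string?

432

0) CBA
1) BBBBBC
2) BBBBBBBBBBBBBBBB
3) BBBBBBBBBBBBBBBBBBBBBBBBBBBBBBBBBBBBBBBBBBBBBBBB
4) BBBBBBBBBBBBBBBBBBBBBBBBBBBBBBBBBBBBBBBBBBBBBBBBBBBBBBBBBB…BBBBBBBBBBBBBBBBBBBBBBBBBBBBBBBBBBBBBBBBBBBBBBBBBBBBBBBBBB  (len 144)
5) BBBBBBBBBBBBBBBBBBBBBBBBBBBBBBBBBBBBBBBBBBBBBBBBBBBBBBBBBB…BBBBBBBBBBBBBBBBBBBBBBBBBBBBBBBBBBBBBBBBBBBBBBBBBBBBBBBBBB  (len 432)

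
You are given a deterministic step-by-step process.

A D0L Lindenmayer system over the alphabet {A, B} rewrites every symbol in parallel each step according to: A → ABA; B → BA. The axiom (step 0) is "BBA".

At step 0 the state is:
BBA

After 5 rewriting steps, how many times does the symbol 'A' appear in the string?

199

gen 0: BBA
gen 1: BABAABA
gen 2: BAABABAABAABABAABA
gen 3: BAABAABABAABABAABAABABAABAABABAABABAABAABABAABA
gen 4: BAABAABABAABAABABAABABAABAABABAABABAABAABABAABAABABAABABAA…ABAABABAABABAABAABABAABABAABAABABAABAABABAABABAABAABABAABA  (len 123)
gen 5: BAABAABABAABAABABAABABAABAABABAABAABABAABABAABAABABAABABAA…ABAABABAABABAABAABABAABABAABAABABAABAABABAABABAABAABABAABA  (len 322)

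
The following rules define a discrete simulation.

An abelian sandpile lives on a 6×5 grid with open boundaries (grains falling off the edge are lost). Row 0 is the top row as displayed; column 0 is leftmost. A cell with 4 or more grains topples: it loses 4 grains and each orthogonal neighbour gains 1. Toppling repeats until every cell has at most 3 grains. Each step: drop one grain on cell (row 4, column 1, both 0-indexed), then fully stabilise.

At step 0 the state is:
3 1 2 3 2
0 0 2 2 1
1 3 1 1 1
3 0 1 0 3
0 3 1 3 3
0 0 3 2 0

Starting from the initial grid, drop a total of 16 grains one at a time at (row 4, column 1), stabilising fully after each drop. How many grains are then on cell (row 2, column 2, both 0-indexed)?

step 0: 3 1 2 3 2
0 0 2 2 1
1 3 1 1 1
3 0 1 0 3
0 3 1 3 3
0 0 3 2 0
step 1: 3 1 2 3 2
0 0 2 2 1
1 3 1 1 1
3 1 1 0 3
1 0 2 3 3
0 1 3 2 0
step 2: 3 1 2 3 2
0 0 2 2 1
1 3 1 1 1
3 1 1 0 3
1 1 2 3 3
0 1 3 2 0
step 3: 3 1 2 3 2
0 0 2 2 1
1 3 1 1 1
3 1 1 0 3
1 2 2 3 3
0 1 3 2 0
step 4: 3 1 2 3 2
0 0 2 2 1
1 3 1 1 1
3 1 1 0 3
1 3 2 3 3
0 1 3 2 0
step 5: 3 1 2 3 2
0 0 2 2 1
1 3 1 1 1
3 2 1 0 3
2 0 3 3 3
0 2 3 2 0
step 6: 3 1 2 3 2
0 0 2 2 1
1 3 1 1 1
3 2 1 0 3
2 1 3 3 3
0 2 3 2 0
step 7: 3 1 2 3 2
0 0 2 2 1
1 3 1 1 1
3 2 1 0 3
2 2 3 3 3
0 2 3 2 0
step 8: 3 1 2 3 2
0 0 2 2 1
1 3 1 1 1
3 2 1 0 3
2 3 3 3 3
0 2 3 2 0
step 9: 3 1 2 3 2
0 0 2 2 1
1 3 1 1 2
3 3 2 2 0
3 2 2 2 1
1 0 2 0 2
step 10: 3 1 2 3 2
0 0 2 2 1
1 3 1 1 2
3 3 2 2 0
3 3 2 2 1
1 0 2 0 2
step 11: 3 1 2 3 2
0 1 2 2 1
3 0 2 1 2
1 2 3 2 0
1 2 3 2 1
2 1 2 0 2
step 12: 3 1 2 3 2
0 1 2 2 1
3 0 2 1 2
1 2 3 2 0
1 3 3 2 1
2 1 2 0 2
step 13: 3 1 2 3 2
0 1 2 2 1
3 1 3 1 2
2 0 1 3 0
2 2 1 3 1
2 2 3 0 2
step 14: 3 1 2 3 2
0 1 2 2 1
3 1 3 1 2
2 0 1 3 0
2 3 1 3 1
2 2 3 0 2
step 15: 3 1 2 3 2
0 1 2 2 1
3 1 3 1 2
2 1 1 3 0
3 0 2 3 1
2 3 3 0 2
step 16: 3 1 2 3 2
0 1 2 2 1
3 1 3 1 2
2 1 1 3 0
3 1 2 3 1
2 3 3 0 2

3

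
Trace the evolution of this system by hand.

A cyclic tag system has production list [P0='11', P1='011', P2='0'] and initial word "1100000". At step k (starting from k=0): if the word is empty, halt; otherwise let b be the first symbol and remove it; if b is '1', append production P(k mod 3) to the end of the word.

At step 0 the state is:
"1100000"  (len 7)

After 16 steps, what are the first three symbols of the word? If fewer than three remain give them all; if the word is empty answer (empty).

[0] "1100000"  (len 7)
[1] "10000011"  (len 8)
[2] "0000011011"  (len 10)
[3] "000011011"  (len 9)
[4] "00011011"  (len 8)
[5] "0011011"  (len 7)
[6] "011011"  (len 6)
[7] "11011"  (len 5)
[8] "1011011"  (len 7)
[9] "0110110"  (len 7)
[10] "110110"  (len 6)
[11] "10110011"  (len 8)
[12] "01100110"  (len 8)
[13] "1100110"  (len 7)
[14] "100110011"  (len 9)
[15] "001100110"  (len 9)
[16] "01100110"  (len 8)

011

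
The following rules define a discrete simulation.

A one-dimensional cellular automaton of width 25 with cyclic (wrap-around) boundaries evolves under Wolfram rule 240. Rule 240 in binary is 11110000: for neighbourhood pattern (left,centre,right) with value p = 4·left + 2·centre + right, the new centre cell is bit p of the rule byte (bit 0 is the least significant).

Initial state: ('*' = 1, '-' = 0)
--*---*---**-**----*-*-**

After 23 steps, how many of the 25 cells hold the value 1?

10

0) --*---*---**-**----*-*-**
1) *--*---*---**-**----*-*-*
2) **--*---*---**-**----*-*-
3) -**--*---*---**-**----*-*
4) *-**--*---*---**-**----*-
5) -*-**--*---*---**-**----*
6) *-*-**--*---*---**-**----
7) -*-*-**--*---*---**-**---
8) --*-*-**--*---*---**-**--
9) ---*-*-**--*---*---**-**-
10) ----*-*-**--*---*---**-**
11) *----*-*-**--*---*---**-*
12) **----*-*-**--*---*---**-
13) -**----*-*-**--*---*---**
14) *-**----*-*-**--*---*---*
15) **-**----*-*-**--*---*---
16) -**-**----*-*-**--*---*--
17) --**-**----*-*-**--*---*-
18) ---**-**----*-*-**--*---*
19) *---**-**----*-*-**--*---
20) -*---**-**----*-*-**--*--
21) --*---**-**----*-*-**--*-
22) ---*---**-**----*-*-**--*
23) *---*---**-**----*-*-**--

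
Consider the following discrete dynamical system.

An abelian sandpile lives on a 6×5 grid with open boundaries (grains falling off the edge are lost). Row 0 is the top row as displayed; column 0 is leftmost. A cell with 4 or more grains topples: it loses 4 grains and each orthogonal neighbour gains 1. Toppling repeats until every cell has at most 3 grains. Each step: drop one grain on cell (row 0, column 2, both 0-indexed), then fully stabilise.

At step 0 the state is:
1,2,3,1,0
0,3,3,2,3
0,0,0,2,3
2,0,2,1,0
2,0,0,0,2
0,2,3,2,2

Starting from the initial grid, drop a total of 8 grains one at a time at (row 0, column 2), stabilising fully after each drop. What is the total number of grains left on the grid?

42

k=0  1,2,3,1,0
0,3,3,2,3
0,0,0,2,3
2,0,2,1,0
2,0,0,0,2
0,2,3,2,2
k=1  2,0,2,2,0
1,1,1,3,3
0,1,1,2,3
2,0,2,1,0
2,0,0,0,2
0,2,3,2,2
k=2  2,0,3,2,0
1,1,1,3,3
0,1,1,2,3
2,0,2,1,0
2,0,0,0,2
0,2,3,2,2
k=3  2,1,0,3,0
1,1,2,3,3
0,1,1,2,3
2,0,2,1,0
2,0,0,0,2
0,2,3,2,2
k=4  2,1,1,3,0
1,1,2,3,3
0,1,1,2,3
2,0,2,1,0
2,0,0,0,2
0,2,3,2,2
k=5  2,1,2,3,0
1,1,2,3,3
0,1,1,2,3
2,0,2,1,0
2,0,0,0,2
0,2,3,2,2
k=6  2,1,3,3,0
1,1,2,3,3
0,1,1,2,3
2,0,2,1,0
2,0,0,0,2
0,2,3,2,2
k=7  2,2,2,1,2
1,2,0,3,1
0,1,3,0,1
2,0,2,2,1
2,0,0,0,2
0,2,3,2,2
k=8  2,2,3,1,2
1,2,0,3,1
0,1,3,0,1
2,0,2,2,1
2,0,0,0,2
0,2,3,2,2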